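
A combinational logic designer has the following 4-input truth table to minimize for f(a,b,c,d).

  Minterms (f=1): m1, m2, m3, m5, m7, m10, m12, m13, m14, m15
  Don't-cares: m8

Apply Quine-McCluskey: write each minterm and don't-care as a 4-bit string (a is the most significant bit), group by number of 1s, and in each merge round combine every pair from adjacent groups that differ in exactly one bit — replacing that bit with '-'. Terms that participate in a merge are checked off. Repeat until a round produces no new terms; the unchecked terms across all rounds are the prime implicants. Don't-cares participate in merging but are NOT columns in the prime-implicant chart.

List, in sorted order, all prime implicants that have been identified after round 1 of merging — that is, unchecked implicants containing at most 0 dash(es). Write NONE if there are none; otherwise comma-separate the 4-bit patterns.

NONE

size-2^0 implicants → 0001(✓)  0010(✓)  0011(✓)  0101(✓)  0111(✓)  1000(✓)  1010(✓)  1100(✓)  1101(✓)  1110(✓)  1111(✓)
size-2^1 implicants → -010  -101(✓)  -111(✓)  0-01(✓)  0-11(✓)  00-1(✓)  001-  01-1(✓)  1-00(✓)  1-10(✓)  10-0(✓)  11-0(✓)  11-1(✓)  110-(✓)  111-(✓)
size-2^2 implicants → -1-1  0--1  1--0  11--
Unchecked terms (primes): -010, -1-1, 0--1, 001-, 1--0, 11--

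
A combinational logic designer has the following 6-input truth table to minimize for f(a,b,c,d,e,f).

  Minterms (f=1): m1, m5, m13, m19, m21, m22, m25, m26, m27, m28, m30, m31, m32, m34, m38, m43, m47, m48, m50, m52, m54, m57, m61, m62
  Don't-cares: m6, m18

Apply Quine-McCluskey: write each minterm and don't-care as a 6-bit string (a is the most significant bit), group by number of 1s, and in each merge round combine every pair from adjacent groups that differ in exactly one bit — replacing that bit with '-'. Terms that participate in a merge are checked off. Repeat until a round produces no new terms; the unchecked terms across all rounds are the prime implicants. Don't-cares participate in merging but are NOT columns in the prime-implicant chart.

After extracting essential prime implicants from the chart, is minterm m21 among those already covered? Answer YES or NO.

Round 0: 000001✓ 000101✓ 000110✓ 001101✓ 010010✓ 010011✓ 010101✓ 010110✓ 011001✓ 011010✓ 011011✓ 011100✓ 011110✓ 011111✓ 100000✓ 100010✓ 100110✓ 101011✓ 101111✓ 110000✓ 110010✓ 110100✓ 110110✓ 111001✓ 111101✓ 111110✓
Round 1: -00110✓ -10010✓ -10110✓ -11001 -11110✓ 0-0101 0-0110✓ 00-101 000-01 01-010✓ 01-011✓ 01-110✓ 010-10✓ 01001-✓ 011-10✓ 011-11✓ 0110-1 01101-✓ 0111-0 01111-✓ 1-0000✓ 1-0010✓ 1-0110✓ 100-10✓ 1000-0✓ 101-11 11-110✓ 110-00✓ 110-10✓ 1100-0✓ 1101-0✓ 111-01
Round 2: --0110 -1-110 -10-10 01--10 01-01- 011-1- 1-0-10 1-00-0 110--0
PIs = {--0110, -1-110, -10-10, -11001, 0-0101, 00-101, 000-01, 01--10, 01-01-, 011-1-, 0110-1, 0111-0, 1-0-10, 1-00-0, 101-11, 110--0, 111-01}
Coverage chart:
  m1: 000-01 ←essential
  m5: 0-0101,00-101,000-01
  m13: 00-101 ←essential
  m19: 01-01- ←essential
  m21: 0-0101 ←essential
  m22: --0110,-1-110,-10-10,01--10
  m25: -11001,0110-1
  m26: 01--10,01-01-,011-1-
  m27: 01-01-,011-1-,0110-1
  m28: 0111-0 ←essential
  m30: -1-110,01--10,011-1-,0111-0
  m31: 011-1- ←essential
  m32: 1-00-0 ←essential
  m34: 1-0-10,1-00-0
  m38: --0110,1-0-10
  m43: 101-11 ←essential
  m47: 101-11 ←essential
  m48: 1-00-0,110--0
  m50: -10-10,1-0-10,1-00-0,110--0
  m52: 110--0 ←essential
  m54: --0110,-1-110,-10-10,1-0-10,110--0
  m57: -11001,111-01
  m61: 111-01 ←essential
  m62: -1-110 ←essential
Essential: -1-110, 0-0101, 00-101, 000-01, 01-01-, 011-1-, 0111-0, 1-00-0, 101-11, 110--0, 111-01

YES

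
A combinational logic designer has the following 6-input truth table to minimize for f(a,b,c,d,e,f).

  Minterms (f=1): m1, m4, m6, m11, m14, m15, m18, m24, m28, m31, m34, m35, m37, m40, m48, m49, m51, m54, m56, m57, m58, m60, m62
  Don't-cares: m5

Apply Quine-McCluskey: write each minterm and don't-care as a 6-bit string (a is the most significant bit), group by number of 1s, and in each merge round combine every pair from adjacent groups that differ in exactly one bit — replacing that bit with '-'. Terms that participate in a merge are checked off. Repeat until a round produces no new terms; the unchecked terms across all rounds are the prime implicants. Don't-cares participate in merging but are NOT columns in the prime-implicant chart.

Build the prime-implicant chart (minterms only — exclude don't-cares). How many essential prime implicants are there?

11

size-2^0 implicants → 000001(✓)  000100(✓)  000101(✓)  000110(✓)  001011(✓)  001110(✓)  001111(✓)  010010  011000(✓)  011100(✓)  011111(✓)  100010(✓)  100011(✓)  100101(✓)  101000(✓)  110000(✓)  110001(✓)  110011(✓)  110110(✓)  111000(✓)  111001(✓)  111010(✓)  111100(✓)  111110(✓)
size-2^1 implicants → -00101  -11000(✓)  -11100(✓)  0-1111  00-110  000-01  0001-0  00010-  001-11  00111-  011-00(✓)  1-0011  1-1000  10001-  11-000(✓)  11-001(✓)  11-110  1100-1  11000-(✓)  111-00(✓)  111-10(✓)  1110-0(✓)  11100-(✓)  1111-0(✓)
size-2^2 implicants → -11-00  11-00-  111--0
Unchecked terms (primes): -00101, -11-00, 0-1111, 00-110, 000-01, 0001-0, 00010-, 001-11, 00111-, 010010, 1-0011, 1-1000, 10001-, 11-00-, 11-110, 1100-1, 111--0
Minterm coverage:
  m1 ⊆ 000-01 [E]
  m4 ⊆ 0001-0,00010-
  m6 ⊆ 00-110,0001-0
  m11 ⊆ 001-11 [E]
  m14 ⊆ 00-110,00111-
  m15 ⊆ 0-1111,001-11,00111-
  m18 ⊆ 010010 [E]
  m24 ⊆ -11-00 [E]
  m28 ⊆ -11-00 [E]
  m31 ⊆ 0-1111 [E]
  m34 ⊆ 10001- [E]
  m35 ⊆ 1-0011,10001-
  m37 ⊆ -00101 [E]
  m40 ⊆ 1-1000 [E]
  m48 ⊆ 11-00- [E]
  m49 ⊆ 11-00-,1100-1
  m51 ⊆ 1-0011,1100-1
  m54 ⊆ 11-110 [E]
  m56 ⊆ -11-00,1-1000,11-00-,111--0
  m57 ⊆ 11-00- [E]
  m58 ⊆ 111--0 [E]
  m60 ⊆ -11-00,111--0
  m62 ⊆ 11-110,111--0
E = {-00101, -11-00, 0-1111, 000-01, 001-11, 010010, 1-1000, 10001-, 11-00-, 11-110, 111--0}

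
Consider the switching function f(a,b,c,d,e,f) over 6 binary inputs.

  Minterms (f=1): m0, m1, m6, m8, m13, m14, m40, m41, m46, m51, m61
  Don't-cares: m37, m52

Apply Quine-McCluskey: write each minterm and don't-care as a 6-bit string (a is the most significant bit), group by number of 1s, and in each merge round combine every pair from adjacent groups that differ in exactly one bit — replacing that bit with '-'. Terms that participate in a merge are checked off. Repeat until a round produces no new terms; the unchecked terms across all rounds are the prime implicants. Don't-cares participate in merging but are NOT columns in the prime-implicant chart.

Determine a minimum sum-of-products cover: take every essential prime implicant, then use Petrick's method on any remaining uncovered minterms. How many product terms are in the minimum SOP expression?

[col 0] 000000*, 000001*, 000110*, 001000*, 001101, 001110*, 100101, 101000*, 101001*, 101110*, 110011, 110100, 111101
[col 1] -01000, -01110, 00-000, 00-110, 00000-, 10100-
Prime implicants: -01000, -01110, 00-000, 00-110, 00000-, 001101, 100101, 10100-, 110011, 110100, 111101
PI chart (minterm → PIs covering it):
  0 | 00-000,00000-
  1 | 00000-  (sole → essential)
  6 | 00-110  (sole → essential)
  8 | -01000,00-000
  13 | 001101  (sole → essential)
  14 | -01110,00-110
  40 | -01000,10100-
  41 | 10100-  (sole → essential)
  46 | -01110  (sole → essential)
  51 | 110011  (sole → essential)
  61 | 111101  (sole → essential)
Essential prime implicants: -01110, 00-110, 00000-, 001101, 10100-, 110011, 111101
Petrick residual → -01000
Minimum SOP uses 8 PIs: b'cd'e'f' + b'cdef' + a'b'def' + a'b'c'd'e' + a'b'cde'f + ab'cd'e' + abc'd'ef + abcde'f

8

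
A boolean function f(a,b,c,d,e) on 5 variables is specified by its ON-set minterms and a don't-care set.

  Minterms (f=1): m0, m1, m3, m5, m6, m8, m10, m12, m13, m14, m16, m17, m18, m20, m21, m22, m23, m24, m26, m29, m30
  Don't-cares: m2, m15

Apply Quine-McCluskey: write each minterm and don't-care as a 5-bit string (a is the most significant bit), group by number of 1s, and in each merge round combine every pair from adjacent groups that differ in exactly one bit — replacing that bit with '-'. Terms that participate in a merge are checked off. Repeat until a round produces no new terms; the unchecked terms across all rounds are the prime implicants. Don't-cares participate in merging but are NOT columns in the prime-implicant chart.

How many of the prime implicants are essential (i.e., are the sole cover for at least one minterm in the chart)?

5

Round 0: 00000✓ 00001✓ 00010✓ 00011✓ 00101✓ 00110✓ 01000✓ 01010✓ 01100✓ 01101✓ 01110✓ 01111✓ 10000✓ 10001✓ 10010✓ 10100✓ 10101✓ 10110✓ 10111✓ 11000✓ 11010✓ 11101✓ 11110✓
Round 1: -0000✓ -0001✓ -0010✓ -0101✓ -0110✓ -1000✓ -1010✓ -1101✓ -1110✓ 0-000✓ 0-010✓ 0-101✓ 0-110✓ 00-01✓ 00-10✓ 000-0✓ 000-1✓ 0000-✓ 0001-✓ 01-00✓ 01-10✓ 010-0✓ 011-0✓ 011-1✓ 0110-✓ 0111-✓ 1-000✓ 1-010✓ 1-101✓ 1-110✓ 10-00✓ 10-01✓ 10-10✓ 100-0✓ 1000-✓ 101-0✓ 101-1✓ 1010-✓ 1011-✓ 11-10✓ 110-0✓
Round 2: --000✓ --010✓ --101 --110✓ -0-01 -0-10✓ -00-0✓ -000- -1-10✓ -10-0✓ 0--10✓ 0-0-0✓ 000-- 01--0 011-- 1--10✓ 1-0-0✓ 10--0 10-0- 101--
Round 3: ---10 --0-0
PIs = {---10, --0-0, --101, -0-01, -000-, 000--, 01--0, 011--, 10--0, 10-0-, 101--}
Coverage chart:
  m0: --0-0,-000-,000--
  m1: -0-01,-000-,000--
  m3: 000-- ←essential
  m5: --101,-0-01
  m6: ---10 ←essential
  m8: --0-0,01--0
  m10: ---10,--0-0,01--0
  m12: 01--0,011--
  m13: --101,011--
  m14: ---10,01--0,011--
  m16: --0-0,-000-,10--0,10-0-
  m17: -0-01,-000-,10-0-
  m18: ---10,--0-0,10--0
  m20: 10--0,10-0-,101--
  m21: --101,-0-01,10-0-,101--
  m22: ---10,10--0,101--
  m23: 101-- ←essential
  m24: --0-0 ←essential
  m26: ---10,--0-0
  m29: --101 ←essential
  m30: ---10 ←essential
Essential: ---10, --0-0, --101, 000--, 101--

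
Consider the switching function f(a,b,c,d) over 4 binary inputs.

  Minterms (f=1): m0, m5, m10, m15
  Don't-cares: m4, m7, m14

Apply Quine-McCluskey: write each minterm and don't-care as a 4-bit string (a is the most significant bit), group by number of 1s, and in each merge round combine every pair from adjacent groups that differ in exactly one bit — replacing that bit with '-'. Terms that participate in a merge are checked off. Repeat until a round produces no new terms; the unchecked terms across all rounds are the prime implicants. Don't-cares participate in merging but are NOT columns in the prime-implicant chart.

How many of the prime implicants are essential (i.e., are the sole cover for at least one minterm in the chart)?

2

[col 0] 0000*, 0100*, 0101*, 0111*, 1010*, 1110*, 1111*
[col 1] -111, 0-00, 01-1, 010-, 1-10, 111-
Prime implicants: -111, 0-00, 01-1, 010-, 1-10, 111-
PI chart (minterm → PIs covering it):
  0 | 0-00  (sole → essential)
  5 | 01-1,010-
  10 | 1-10  (sole → essential)
  15 | -111,111-
Essential prime implicants: 0-00, 1-10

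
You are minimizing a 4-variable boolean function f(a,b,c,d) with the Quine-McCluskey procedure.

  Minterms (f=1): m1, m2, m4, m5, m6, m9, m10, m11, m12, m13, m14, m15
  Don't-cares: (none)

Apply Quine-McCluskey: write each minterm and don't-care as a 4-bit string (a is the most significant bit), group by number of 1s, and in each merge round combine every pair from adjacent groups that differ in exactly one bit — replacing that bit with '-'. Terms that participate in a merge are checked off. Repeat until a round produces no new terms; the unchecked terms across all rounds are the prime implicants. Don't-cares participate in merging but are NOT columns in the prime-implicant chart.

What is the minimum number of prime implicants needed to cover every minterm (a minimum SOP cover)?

size-2^0 implicants → 0001(✓)  0010(✓)  0100(✓)  0101(✓)  0110(✓)  1001(✓)  1010(✓)  1011(✓)  1100(✓)  1101(✓)  1110(✓)  1111(✓)
size-2^1 implicants → -001(✓)  -010(✓)  -100(✓)  -101(✓)  -110(✓)  0-01(✓)  0-10(✓)  01-0(✓)  010-(✓)  1-01(✓)  1-10(✓)  1-11(✓)  10-1(✓)  101-(✓)  11-0(✓)  11-1(✓)  110-(✓)  111-(✓)
size-2^2 implicants → --01  --10  -1-0  -10-  1--1  1-1-  11--
Unchecked terms (primes): --01, --10, -1-0, -10-, 1--1, 1-1-, 11--
Minterm coverage:
  m1 ⊆ --01 [E]
  m2 ⊆ --10 [E]
  m4 ⊆ -1-0,-10-
  m5 ⊆ --01,-10-
  m6 ⊆ --10,-1-0
  m9 ⊆ --01,1--1
  m10 ⊆ --10,1-1-
  m11 ⊆ 1--1,1-1-
  m12 ⊆ -1-0,-10-,11--
  m13 ⊆ --01,-10-,1--1,11--
  m14 ⊆ --10,-1-0,1-1-,11--
  m15 ⊆ 1--1,1-1-,11--
E = {--01, --10}
Petrick residual → -1-0, 1--1
Cover = c'd + cd' + bd' + ad  |cover|=4

4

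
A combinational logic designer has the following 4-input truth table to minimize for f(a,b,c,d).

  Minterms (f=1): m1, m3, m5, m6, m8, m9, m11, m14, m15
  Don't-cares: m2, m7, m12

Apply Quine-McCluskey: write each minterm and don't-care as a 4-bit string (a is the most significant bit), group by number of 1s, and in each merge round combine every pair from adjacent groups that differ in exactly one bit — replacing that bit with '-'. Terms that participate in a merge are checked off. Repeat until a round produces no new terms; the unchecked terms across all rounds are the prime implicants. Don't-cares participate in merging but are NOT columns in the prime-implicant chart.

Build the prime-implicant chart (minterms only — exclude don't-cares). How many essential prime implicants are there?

Round 0: 0001✓ 0010✓ 0011✓ 0101✓ 0110✓ 0111✓ 1000✓ 1001✓ 1011✓ 1100✓ 1110✓ 1111✓
Round 1: -001✓ -011✓ -110✓ -111✓ 0-01✓ 0-10✓ 0-11✓ 00-1✓ 001-✓ 01-1✓ 011-✓ 1-00 1-11✓ 10-1✓ 100- 11-0 111-✓
Round 2: --11 -0-1 -11- 0--1 0-1-
PIs = {--11, -0-1, -11-, 0--1, 0-1-, 1-00, 100-, 11-0}
Coverage chart:
  m1: -0-1,0--1
  m3: --11,-0-1,0--1,0-1-
  m5: 0--1 ←essential
  m6: -11-,0-1-
  m8: 1-00,100-
  m9: -0-1,100-
  m11: --11,-0-1
  m14: -11-,11-0
  m15: --11,-11-
Essential: 0--1

1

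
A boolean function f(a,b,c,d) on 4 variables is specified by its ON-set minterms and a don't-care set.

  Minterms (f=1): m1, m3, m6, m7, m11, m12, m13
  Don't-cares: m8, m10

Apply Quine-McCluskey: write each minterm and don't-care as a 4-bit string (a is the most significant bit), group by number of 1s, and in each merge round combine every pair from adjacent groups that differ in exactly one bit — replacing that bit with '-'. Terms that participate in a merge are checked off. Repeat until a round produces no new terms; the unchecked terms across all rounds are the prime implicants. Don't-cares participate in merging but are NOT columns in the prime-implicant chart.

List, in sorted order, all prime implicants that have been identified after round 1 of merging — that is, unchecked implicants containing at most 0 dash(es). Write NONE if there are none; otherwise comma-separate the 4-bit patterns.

Round 0: 0001✓ 0011✓ 0110✓ 0111✓ 1000✓ 1010✓ 1011✓ 1100✓ 1101✓
Round 1: -011 0-11 00-1 011- 1-00 10-0 101- 110-
PIs = {-011, 0-11, 00-1, 011-, 1-00, 10-0, 101-, 110-}

NONE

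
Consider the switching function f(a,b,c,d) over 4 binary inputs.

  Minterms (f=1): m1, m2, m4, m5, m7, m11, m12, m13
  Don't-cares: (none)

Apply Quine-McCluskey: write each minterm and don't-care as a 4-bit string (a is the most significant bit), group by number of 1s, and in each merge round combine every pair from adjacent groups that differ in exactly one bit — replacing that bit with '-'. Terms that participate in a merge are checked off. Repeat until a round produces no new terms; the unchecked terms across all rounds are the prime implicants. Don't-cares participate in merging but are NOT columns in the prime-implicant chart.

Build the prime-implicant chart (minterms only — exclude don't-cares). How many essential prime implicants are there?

[col 0] 0001*, 0010, 0100*, 0101*, 0111*, 1011, 1100*, 1101*
[col 1] -100*, -101*, 0-01, 01-1, 010-*, 110-*
[col 2] -10-
Prime implicants: -10-, 0-01, 0010, 01-1, 1011
PI chart (minterm → PIs covering it):
  1 | 0-01  (sole → essential)
  2 | 0010  (sole → essential)
  4 | -10-  (sole → essential)
  5 | -10-,0-01,01-1
  7 | 01-1  (sole → essential)
  11 | 1011  (sole → essential)
  12 | -10-  (sole → essential)
  13 | -10-  (sole → essential)
Essential prime implicants: -10-, 0-01, 0010, 01-1, 1011

5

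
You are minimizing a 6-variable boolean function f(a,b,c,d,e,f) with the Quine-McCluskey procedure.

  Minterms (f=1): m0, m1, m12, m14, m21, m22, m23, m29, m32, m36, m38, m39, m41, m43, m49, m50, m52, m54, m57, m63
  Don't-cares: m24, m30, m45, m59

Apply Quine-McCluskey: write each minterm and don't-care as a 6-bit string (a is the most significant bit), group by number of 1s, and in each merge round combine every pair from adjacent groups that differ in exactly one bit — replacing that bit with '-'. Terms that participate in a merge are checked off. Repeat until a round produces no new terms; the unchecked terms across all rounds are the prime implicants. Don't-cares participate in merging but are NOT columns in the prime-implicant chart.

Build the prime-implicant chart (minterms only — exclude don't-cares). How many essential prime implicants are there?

size-2^0 implicants → 000000(✓)  000001(✓)  001100(✓)  001110(✓)  010101(✓)  010110(✓)  010111(✓)  011000  011101(✓)  011110(✓)  100000(✓)  100100(✓)  100110(✓)  100111(✓)  101001(✓)  101011(✓)  101101(✓)  110001(✓)  110010(✓)  110100(✓)  110110(✓)  111001(✓)  111011(✓)  111111(✓)
size-2^1 implicants → -00000  -10110  0-1110  00000-  0011-0  01-101  01-110  0101-1  01011-  1-0100(✓)  1-0110(✓)  1-1001(✓)  1-1011(✓)  100-00  1001-0(✓)  10011-  101-01  1010-1(✓)  11-001  110-10  1101-0(✓)  111-11  1110-1(✓)
size-2^2 implicants → 1-01-0  1-10-1
Unchecked terms (primes): -00000, -10110, 0-1110, 00000-, 0011-0, 01-101, 01-110, 0101-1, 01011-, 011000, 1-01-0, 1-10-1, 100-00, 10011-, 101-01, 11-001, 110-10, 111-11
Minterm coverage:
  m0 ⊆ -00000,00000-
  m1 ⊆ 00000- [E]
  m12 ⊆ 0011-0 [E]
  m14 ⊆ 0-1110,0011-0
  m21 ⊆ 01-101,0101-1
  m22 ⊆ -10110,01-110,01011-
  m23 ⊆ 0101-1,01011-
  m29 ⊆ 01-101 [E]
  m32 ⊆ -00000,100-00
  m36 ⊆ 1-01-0,100-00
  m38 ⊆ 1-01-0,10011-
  m39 ⊆ 10011- [E]
  m41 ⊆ 1-10-1,101-01
  m43 ⊆ 1-10-1 [E]
  m49 ⊆ 11-001 [E]
  m50 ⊆ 110-10 [E]
  m52 ⊆ 1-01-0 [E]
  m54 ⊆ -10110,1-01-0,110-10
  m57 ⊆ 1-10-1,11-001
  m63 ⊆ 111-11 [E]
E = {00000-, 0011-0, 01-101, 1-01-0, 1-10-1, 10011-, 11-001, 110-10, 111-11}

9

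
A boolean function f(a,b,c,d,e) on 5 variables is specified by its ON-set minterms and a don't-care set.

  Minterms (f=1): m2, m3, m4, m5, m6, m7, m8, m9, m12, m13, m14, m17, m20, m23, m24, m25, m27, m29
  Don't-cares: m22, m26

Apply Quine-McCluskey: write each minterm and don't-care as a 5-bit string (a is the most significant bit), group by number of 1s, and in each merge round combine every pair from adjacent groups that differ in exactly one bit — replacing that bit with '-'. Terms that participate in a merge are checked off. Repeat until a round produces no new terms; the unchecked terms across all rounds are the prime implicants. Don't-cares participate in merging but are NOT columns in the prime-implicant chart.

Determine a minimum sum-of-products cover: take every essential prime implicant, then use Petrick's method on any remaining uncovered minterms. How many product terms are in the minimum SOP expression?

[col 0] 00010*, 00011*, 00100*, 00101*, 00110*, 00111*, 01000*, 01001*, 01100*, 01101*, 01110*, 10001*, 10100*, 10110*, 10111*, 11000*, 11001*, 11010*, 11011*, 11101*
[col 1] -0100*, -0110*, -0111*, -1000*, -1001*, -1101*, 0-100*, 0-101*, 0-110*, 00-10*, 00-11*, 0001-*, 001-0*, 001-1*, 0010-*, 0011-*, 01-00*, 01-01*, 0100-*, 011-0*, 0110-*, 1-001, 101-0*, 1011-*, 11-01*, 110-0*, 110-1*, 1100-*, 1101-*
[col 2] -01-0, -011-, -1-01, -100-, 0-1-0, 0-10-, 00-1-, 001--, 01-0-, 110--
Prime implicants: -01-0, -011-, -1-01, -100-, 0-1-0, 0-10-, 00-1-, 001--, 01-0-, 1-001, 110--
PI chart (minterm → PIs covering it):
  2 | 00-1-  (sole → essential)
  3 | 00-1-  (sole → essential)
  4 | -01-0,0-1-0,0-10-,001--
  5 | 0-10-,001--
  6 | -01-0,-011-,0-1-0,00-1-,001--
  7 | -011-,00-1-,001--
  8 | -100-,01-0-
  9 | -1-01,-100-,01-0-
  12 | 0-1-0,0-10-,01-0-
  13 | -1-01,0-10-,01-0-
  14 | 0-1-0  (sole → essential)
  17 | 1-001  (sole → essential)
  20 | -01-0  (sole → essential)
  23 | -011-  (sole → essential)
  24 | -100-,110--
  25 | -1-01,-100-,1-001,110--
  27 | 110--  (sole → essential)
  29 | -1-01  (sole → essential)
Essential prime implicants: -01-0, -011-, -1-01, 0-1-0, 00-1-, 1-001, 110--
Petrick residual → -100-, 0-10-
Minimum SOP uses 9 PIs: b'ce' + b'cd + bd'e + bc'd' + a'ce' + a'cd' + a'b'd + ac'd'e + abc'

9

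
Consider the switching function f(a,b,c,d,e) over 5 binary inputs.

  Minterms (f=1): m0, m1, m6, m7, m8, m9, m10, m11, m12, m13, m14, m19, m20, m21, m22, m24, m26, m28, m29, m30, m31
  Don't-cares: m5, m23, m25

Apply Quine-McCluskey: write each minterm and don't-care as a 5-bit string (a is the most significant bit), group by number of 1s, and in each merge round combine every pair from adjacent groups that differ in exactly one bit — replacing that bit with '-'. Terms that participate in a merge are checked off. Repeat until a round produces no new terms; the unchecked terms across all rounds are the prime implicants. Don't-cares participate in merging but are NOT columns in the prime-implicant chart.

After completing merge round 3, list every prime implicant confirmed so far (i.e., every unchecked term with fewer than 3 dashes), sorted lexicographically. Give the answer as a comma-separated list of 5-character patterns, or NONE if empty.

size-2^0 implicants → 00000(✓)  00001(✓)  00101(✓)  00110(✓)  00111(✓)  01000(✓)  01001(✓)  01010(✓)  01011(✓)  01100(✓)  01101(✓)  01110(✓)  10011(✓)  10100(✓)  10101(✓)  10110(✓)  10111(✓)  11000(✓)  11001(✓)  11010(✓)  11100(✓)  11101(✓)  11110(✓)  11111(✓)
size-2^1 implicants → -0101(✓)  -0110(✓)  -0111(✓)  -1000(✓)  -1001(✓)  -1010(✓)  -1100(✓)  -1101(✓)  -1110(✓)  0-000(✓)  0-001(✓)  0-101(✓)  0-110(✓)  00-01(✓)  0000-(✓)  001-1(✓)  0011-(✓)  01-00(✓)  01-01(✓)  01-10(✓)  010-0(✓)  010-1(✓)  0100-(✓)  0101-(✓)  011-0(✓)  0110-(✓)  1-100(✓)  1-101(✓)  1-110(✓)  1-111(✓)  10-11  101-0(✓)  101-1(✓)  1010-(✓)  1011-(✓)  11-00(✓)  11-01(✓)  11-10(✓)  110-0(✓)  1100-(✓)  111-0(✓)  111-1(✓)  1110-(✓)  1111-(✓)
size-2^2 implicants → --101  --110  -01-1  -011-  -1-00(✓)  -1-01(✓)  -1-10(✓)  -10-0(✓)  -100-(✓)  -11-0(✓)  -110-(✓)  0--01  0-00-  01--0(✓)  01-0-(✓)  010--  1-1-0(✓)  1-1-1(✓)  1-10-(✓)  1-11-(✓)  101--(✓)  11--0(✓)  11-0-(✓)  111--(✓)
size-2^3 implicants → -1--0  -1-0-  1-1--
Unchecked terms (primes): --101, --110, -01-1, -011-, -1--0, -1-0-, 0--01, 0-00-, 010--, 1-1--, 10-11

--101, --110, -01-1, -011-, 0--01, 0-00-, 010--, 10-11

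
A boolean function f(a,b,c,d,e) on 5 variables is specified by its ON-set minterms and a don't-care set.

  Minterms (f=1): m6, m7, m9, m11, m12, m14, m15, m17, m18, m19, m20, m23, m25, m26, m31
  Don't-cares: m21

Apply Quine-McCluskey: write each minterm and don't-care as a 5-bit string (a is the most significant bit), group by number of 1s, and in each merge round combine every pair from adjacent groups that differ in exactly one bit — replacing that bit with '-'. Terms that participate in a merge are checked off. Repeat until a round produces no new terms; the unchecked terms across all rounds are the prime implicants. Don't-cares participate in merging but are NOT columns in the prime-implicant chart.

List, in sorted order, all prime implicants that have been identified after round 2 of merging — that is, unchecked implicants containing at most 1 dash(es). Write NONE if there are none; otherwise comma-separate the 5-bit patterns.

-1001, 01-11, 010-1, 011-0, 1-001, 1-010, 1001-, 1010-

Round 0: 00110✓ 00111✓ 01001✓ 01011✓ 01100✓ 01110✓ 01111✓ 10001✓ 10010✓ 10011✓ 10100✓ 10101✓ 10111✓ 11001✓ 11010✓ 11111✓
Round 1: -0111✓ -1001 -1111✓ 0-110✓ 0-111✓ 0011-✓ 01-11 010-1 011-0 0111-✓ 1-001 1-010 1-111✓ 10-01✓ 10-11✓ 100-1✓ 1001- 101-1✓ 1010-
Round 2: --111 0-11- 10--1
PIs = {--111, -1001, 0-11-, 01-11, 010-1, 011-0, 1-001, 1-010, 10--1, 1001-, 1010-}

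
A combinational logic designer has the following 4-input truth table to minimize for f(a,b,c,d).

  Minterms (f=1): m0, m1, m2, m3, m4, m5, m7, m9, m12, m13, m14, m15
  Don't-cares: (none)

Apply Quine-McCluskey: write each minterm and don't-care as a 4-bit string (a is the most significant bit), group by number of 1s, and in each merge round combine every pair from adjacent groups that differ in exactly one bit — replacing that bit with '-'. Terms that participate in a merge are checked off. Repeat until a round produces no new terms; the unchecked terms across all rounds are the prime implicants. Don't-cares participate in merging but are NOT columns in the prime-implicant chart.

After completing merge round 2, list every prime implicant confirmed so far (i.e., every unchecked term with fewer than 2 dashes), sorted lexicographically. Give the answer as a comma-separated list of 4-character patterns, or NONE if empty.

[col 0] 0000*, 0001*, 0010*, 0011*, 0100*, 0101*, 0111*, 1001*, 1100*, 1101*, 1110*, 1111*
[col 1] -001*, -100*, -101*, -111*, 0-00*, 0-01*, 0-11*, 00-0*, 00-1*, 000-*, 001-*, 01-1*, 010-*, 1-01*, 11-0*, 11-1*, 110-*, 111-*
[col 2] --01, -1-1, -10-, 0--1, 0-0-, 00--, 11--
Prime implicants: --01, -1-1, -10-, 0--1, 0-0-, 00--, 11--

NONE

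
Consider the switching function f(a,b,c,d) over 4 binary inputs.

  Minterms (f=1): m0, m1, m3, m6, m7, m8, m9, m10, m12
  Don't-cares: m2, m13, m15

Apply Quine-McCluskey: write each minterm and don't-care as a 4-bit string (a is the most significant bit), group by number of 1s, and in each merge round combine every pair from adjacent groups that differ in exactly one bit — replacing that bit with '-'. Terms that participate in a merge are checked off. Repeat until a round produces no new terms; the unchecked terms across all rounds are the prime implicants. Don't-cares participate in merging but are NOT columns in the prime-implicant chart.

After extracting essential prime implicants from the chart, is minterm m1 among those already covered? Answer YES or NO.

[col 0] 0000*, 0001*, 0010*, 0011*, 0110*, 0111*, 1000*, 1001*, 1010*, 1100*, 1101*, 1111*
[col 1] -000*, -001*, -010*, -111, 0-10*, 0-11*, 00-0*, 00-1*, 000-*, 001-*, 011-*, 1-00*, 1-01*, 10-0*, 100-*, 11-1, 110-*
[col 2] -0-0, -00-, 0-1-, 00--, 1-0-
Prime implicants: -0-0, -00-, -111, 0-1-, 00--, 1-0-, 11-1
PI chart (minterm → PIs covering it):
  0 | -0-0,-00-,00--
  1 | -00-,00--
  3 | 0-1-,00--
  6 | 0-1-  (sole → essential)
  7 | -111,0-1-
  8 | -0-0,-00-,1-0-
  9 | -00-,1-0-
  10 | -0-0  (sole → essential)
  12 | 1-0-  (sole → essential)
Essential prime implicants: -0-0, 0-1-, 1-0-

NO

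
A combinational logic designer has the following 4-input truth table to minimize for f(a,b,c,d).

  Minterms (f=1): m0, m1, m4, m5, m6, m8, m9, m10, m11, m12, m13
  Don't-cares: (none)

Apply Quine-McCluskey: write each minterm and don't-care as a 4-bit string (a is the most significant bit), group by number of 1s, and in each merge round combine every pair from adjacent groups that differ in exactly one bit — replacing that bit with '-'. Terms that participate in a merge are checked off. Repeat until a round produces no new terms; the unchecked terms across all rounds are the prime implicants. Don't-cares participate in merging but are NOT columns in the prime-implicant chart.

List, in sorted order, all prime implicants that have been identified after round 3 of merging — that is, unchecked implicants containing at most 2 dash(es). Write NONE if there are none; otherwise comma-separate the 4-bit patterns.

size-2^0 implicants → 0000(✓)  0001(✓)  0100(✓)  0101(✓)  0110(✓)  1000(✓)  1001(✓)  1010(✓)  1011(✓)  1100(✓)  1101(✓)
size-2^1 implicants → -000(✓)  -001(✓)  -100(✓)  -101(✓)  0-00(✓)  0-01(✓)  000-(✓)  01-0  010-(✓)  1-00(✓)  1-01(✓)  10-0(✓)  10-1(✓)  100-(✓)  101-(✓)  110-(✓)
size-2^2 implicants → --00(✓)  --01(✓)  -00-(✓)  -10-(✓)  0-0-(✓)  1-0-(✓)  10--
size-2^3 implicants → --0-
Unchecked terms (primes): --0-, 01-0, 10--

01-0, 10--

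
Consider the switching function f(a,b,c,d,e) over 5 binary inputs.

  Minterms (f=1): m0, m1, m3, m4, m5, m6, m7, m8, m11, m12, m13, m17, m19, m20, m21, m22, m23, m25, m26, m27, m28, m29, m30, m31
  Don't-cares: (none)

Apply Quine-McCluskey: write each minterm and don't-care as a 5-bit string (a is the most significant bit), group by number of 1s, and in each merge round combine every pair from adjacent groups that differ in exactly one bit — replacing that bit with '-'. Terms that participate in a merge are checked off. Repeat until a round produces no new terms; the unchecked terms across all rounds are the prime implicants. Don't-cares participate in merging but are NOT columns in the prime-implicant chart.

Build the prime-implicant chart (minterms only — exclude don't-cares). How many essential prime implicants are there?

size-2^0 implicants → 00000(✓)  00001(✓)  00011(✓)  00100(✓)  00101(✓)  00110(✓)  00111(✓)  01000(✓)  01011(✓)  01100(✓)  01101(✓)  10001(✓)  10011(✓)  10100(✓)  10101(✓)  10110(✓)  10111(✓)  11001(✓)  11010(✓)  11011(✓)  11100(✓)  11101(✓)  11110(✓)  11111(✓)
size-2^1 implicants → -0001(✓)  -0011(✓)  -0100(✓)  -0101(✓)  -0110(✓)  -0111(✓)  -1011(✓)  -1100(✓)  -1101(✓)  0-000(✓)  0-011(✓)  0-100(✓)  0-101(✓)  00-00(✓)  00-01(✓)  00-11(✓)  000-1(✓)  0000-(✓)  001-0(✓)  001-1(✓)  0010-(✓)  0011-(✓)  01-00(✓)  0110-(✓)  1-001(✓)  1-011(✓)  1-100(✓)  1-101(✓)  1-110(✓)  1-111(✓)  10-01(✓)  10-11(✓)  100-1(✓)  101-0(✓)  101-1(✓)  1010-(✓)  1011-(✓)  11-01(✓)  11-10(✓)  11-11(✓)  110-1(✓)  1101-(✓)  111-0(✓)  111-1(✓)  1110-(✓)  1111-(✓)
size-2^2 implicants → --011  --100(✓)  --101(✓)  -0-01(✓)  -0-11(✓)  -00-1(✓)  -01-0(✓)  -01-1(✓)  -010-(✓)  -011-(✓)  -110-(✓)  0--00  0-10-(✓)  00--1(✓)  00-0-  001--(✓)  1--01(✓)  1--11(✓)  1-0-1(✓)  1-1-0(✓)  1-1-1(✓)  1-10-(✓)  1-11-(✓)  10--1(✓)  101--(✓)  11--1(✓)  11-1-  111--(✓)
size-2^3 implicants → --10-  -0--1  -01--  1---1  1-1--
Unchecked terms (primes): --011, --10-, -0--1, -01--, 0--00, 00-0-, 1---1, 1-1--, 11-1-
Minterm coverage:
  m0 ⊆ 0--00,00-0-
  m1 ⊆ -0--1,00-0-
  m3 ⊆ --011,-0--1
  m4 ⊆ --10-,-01--,0--00,00-0-
  m5 ⊆ --10-,-0--1,-01--,00-0-
  m6 ⊆ -01-- [E]
  m7 ⊆ -0--1,-01--
  m8 ⊆ 0--00 [E]
  m11 ⊆ --011 [E]
  m12 ⊆ --10-,0--00
  m13 ⊆ --10- [E]
  m17 ⊆ -0--1,1---1
  m19 ⊆ --011,-0--1,1---1
  m20 ⊆ --10-,-01--,1-1--
  m21 ⊆ --10-,-0--1,-01--,1---1,1-1--
  m22 ⊆ -01--,1-1--
  m23 ⊆ -0--1,-01--,1---1,1-1--
  m25 ⊆ 1---1 [E]
  m26 ⊆ 11-1- [E]
  m27 ⊆ --011,1---1,11-1-
  m28 ⊆ --10-,1-1--
  m29 ⊆ --10-,1---1,1-1--
  m30 ⊆ 1-1--,11-1-
  m31 ⊆ 1---1,1-1--,11-1-
E = {--011, --10-, -01--, 0--00, 1---1, 11-1-}

6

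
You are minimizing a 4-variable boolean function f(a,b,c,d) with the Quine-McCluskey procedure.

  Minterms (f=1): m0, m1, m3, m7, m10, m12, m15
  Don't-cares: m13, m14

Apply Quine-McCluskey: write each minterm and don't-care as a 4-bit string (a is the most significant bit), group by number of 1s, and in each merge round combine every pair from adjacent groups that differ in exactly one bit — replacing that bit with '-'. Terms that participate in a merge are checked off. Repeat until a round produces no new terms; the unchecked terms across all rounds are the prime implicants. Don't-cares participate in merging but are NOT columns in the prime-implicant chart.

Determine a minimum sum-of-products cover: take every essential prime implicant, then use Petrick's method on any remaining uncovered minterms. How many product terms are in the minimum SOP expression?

4

size-2^0 implicants → 0000(✓)  0001(✓)  0011(✓)  0111(✓)  1010(✓)  1100(✓)  1101(✓)  1110(✓)  1111(✓)
size-2^1 implicants → -111  0-11  00-1  000-  1-10  11-0(✓)  11-1(✓)  110-(✓)  111-(✓)
size-2^2 implicants → 11--
Unchecked terms (primes): -111, 0-11, 00-1, 000-, 1-10, 11--
Minterm coverage:
  m0 ⊆ 000- [E]
  m1 ⊆ 00-1,000-
  m3 ⊆ 0-11,00-1
  m7 ⊆ -111,0-11
  m10 ⊆ 1-10 [E]
  m12 ⊆ 11-- [E]
  m15 ⊆ -111,11--
E = {000-, 1-10, 11--}
Petrick residual → 0-11
Cover = a'cd + a'b'c' + acd' + ab  |cover|=4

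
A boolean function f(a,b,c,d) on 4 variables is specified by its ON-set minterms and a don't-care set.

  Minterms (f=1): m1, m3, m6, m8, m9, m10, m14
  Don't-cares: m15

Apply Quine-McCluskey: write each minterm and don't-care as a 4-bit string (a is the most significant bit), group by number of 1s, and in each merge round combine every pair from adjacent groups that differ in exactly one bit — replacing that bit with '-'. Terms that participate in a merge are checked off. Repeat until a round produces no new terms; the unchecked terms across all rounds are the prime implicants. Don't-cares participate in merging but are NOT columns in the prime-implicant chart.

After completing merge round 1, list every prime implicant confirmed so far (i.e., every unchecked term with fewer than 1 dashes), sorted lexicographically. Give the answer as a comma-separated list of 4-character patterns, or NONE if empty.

[col 0] 0001*, 0011*, 0110*, 1000*, 1001*, 1010*, 1110*, 1111*
[col 1] -001, -110, 00-1, 1-10, 10-0, 100-, 111-
Prime implicants: -001, -110, 00-1, 1-10, 10-0, 100-, 111-

NONE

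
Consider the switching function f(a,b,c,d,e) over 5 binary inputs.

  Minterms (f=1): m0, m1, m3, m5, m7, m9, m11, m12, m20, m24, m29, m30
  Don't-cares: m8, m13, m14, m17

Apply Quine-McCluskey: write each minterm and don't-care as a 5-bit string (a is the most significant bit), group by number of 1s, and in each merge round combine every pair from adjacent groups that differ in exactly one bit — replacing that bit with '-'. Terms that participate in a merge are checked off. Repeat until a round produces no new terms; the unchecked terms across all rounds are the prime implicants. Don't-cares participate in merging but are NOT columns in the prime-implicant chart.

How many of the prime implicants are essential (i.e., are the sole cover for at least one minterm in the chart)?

size-2^0 implicants → 00000(✓)  00001(✓)  00011(✓)  00101(✓)  00111(✓)  01000(✓)  01001(✓)  01011(✓)  01100(✓)  01101(✓)  01110(✓)  10001(✓)  10100  11000(✓)  11101(✓)  11110(✓)
size-2^1 implicants → -0001  -1000  -1101  -1110  0-000(✓)  0-001(✓)  0-011(✓)  0-101(✓)  00-01(✓)  00-11(✓)  000-1(✓)  0000-(✓)  001-1(✓)  01-00(✓)  01-01(✓)  010-1(✓)  0100-(✓)  011-0  0110-(✓)
size-2^2 implicants → 0--01  0-0-1  0-00-  00--1  01-0-
Unchecked terms (primes): -0001, -1000, -1101, -1110, 0--01, 0-0-1, 0-00-, 00--1, 01-0-, 011-0, 10100
Minterm coverage:
  m0 ⊆ 0-00- [E]
  m1 ⊆ -0001,0--01,0-0-1,0-00-,00--1
  m3 ⊆ 0-0-1,00--1
  m5 ⊆ 0--01,00--1
  m7 ⊆ 00--1 [E]
  m9 ⊆ 0--01,0-0-1,0-00-,01-0-
  m11 ⊆ 0-0-1 [E]
  m12 ⊆ 01-0-,011-0
  m20 ⊆ 10100 [E]
  m24 ⊆ -1000 [E]
  m29 ⊆ -1101 [E]
  m30 ⊆ -1110 [E]
E = {-1000, -1101, -1110, 0-0-1, 0-00-, 00--1, 10100}

7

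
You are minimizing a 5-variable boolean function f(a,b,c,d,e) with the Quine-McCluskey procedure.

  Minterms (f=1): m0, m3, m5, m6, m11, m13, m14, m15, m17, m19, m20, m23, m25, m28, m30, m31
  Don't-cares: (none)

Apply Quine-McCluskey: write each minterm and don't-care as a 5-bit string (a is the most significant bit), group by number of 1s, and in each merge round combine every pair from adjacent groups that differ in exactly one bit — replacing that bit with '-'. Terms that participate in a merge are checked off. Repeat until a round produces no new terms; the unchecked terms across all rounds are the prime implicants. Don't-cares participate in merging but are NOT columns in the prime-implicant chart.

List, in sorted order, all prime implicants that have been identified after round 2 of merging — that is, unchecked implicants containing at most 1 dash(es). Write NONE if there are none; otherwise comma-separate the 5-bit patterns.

-0011, 0-011, 0-101, 0-110, 00000, 01-11, 011-1, 1-001, 1-100, 1-111, 10-11, 100-1, 111-0

size-2^0 implicants → 00000  00011(✓)  00101(✓)  00110(✓)  01011(✓)  01101(✓)  01110(✓)  01111(✓)  10001(✓)  10011(✓)  10100(✓)  10111(✓)  11001(✓)  11100(✓)  11110(✓)  11111(✓)
size-2^1 implicants → -0011  -1110(✓)  -1111(✓)  0-011  0-101  0-110  01-11  011-1  0111-(✓)  1-001  1-100  1-111  10-11  100-1  111-0  1111-(✓)
size-2^2 implicants → -111-
Unchecked terms (primes): -0011, -111-, 0-011, 0-101, 0-110, 00000, 01-11, 011-1, 1-001, 1-100, 1-111, 10-11, 100-1, 111-0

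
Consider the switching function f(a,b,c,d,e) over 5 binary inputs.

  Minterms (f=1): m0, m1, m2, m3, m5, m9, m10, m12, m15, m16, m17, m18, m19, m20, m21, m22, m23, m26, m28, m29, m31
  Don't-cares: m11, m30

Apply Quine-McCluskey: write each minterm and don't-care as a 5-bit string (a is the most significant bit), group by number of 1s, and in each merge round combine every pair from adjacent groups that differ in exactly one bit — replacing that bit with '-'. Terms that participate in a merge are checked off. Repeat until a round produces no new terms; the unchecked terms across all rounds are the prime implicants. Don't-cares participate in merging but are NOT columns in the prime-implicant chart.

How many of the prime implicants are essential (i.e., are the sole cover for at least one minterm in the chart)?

[col 0] 00000*, 00001*, 00010*, 00011*, 00101*, 01001*, 01010*, 01011*, 01100*, 01111*, 10000*, 10001*, 10010*, 10011*, 10100*, 10101*, 10110*, 10111*, 11010*, 11100*, 11101*, 11110*, 11111*
[col 1] -0000*, -0001*, -0010*, -0011*, -0101*, -1010*, -1100, -1111, 0-001*, 0-010*, 0-011*, 00-01*, 000-0*, 000-1*, 0000-*, 0001-*, 01-11, 010-1*, 0101-*, 1-010*, 1-100*, 1-101*, 1-110*, 1-111*, 10-00*, 10-01*, 10-10*, 10-11*, 100-0*, 100-1*, 1000-*, 1001-*, 101-0*, 101-1*, 1010-*, 1011-*, 11-10*, 111-0*, 111-1*, 1110-*, 1111-*
[col 2] --010, -0-01, -00-0*, -00-1*, -000-*, -001-*, 0-0-1, 0-01-, 000--*, 1--10, 1-1-0*, 1-1-1*, 1-10-*, 1-11-*, 10--0*, 10--1*, 10-0-*, 10-1-*, 100--*, 101--*, 111--*
[col 3] -00--, 1-1--, 10---
Prime implicants: --010, -0-01, -00--, -1100, -1111, 0-0-1, 0-01-, 01-11, 1--10, 1-1--, 10---
PI chart (minterm → PIs covering it):
  0 | -00--  (sole → essential)
  1 | -0-01,-00--,0-0-1
  2 | --010,-00--,0-01-
  3 | -00--,0-0-1,0-01-
  5 | -0-01  (sole → essential)
  9 | 0-0-1  (sole → essential)
  10 | --010,0-01-
  12 | -1100  (sole → essential)
  15 | -1111,01-11
  16 | -00--,10---
  17 | -0-01,-00--,10---
  18 | --010,-00--,1--10,10---
  19 | -00--,10---
  20 | 1-1--,10---
  21 | -0-01,1-1--,10---
  22 | 1--10,1-1--,10---
  23 | 1-1--,10---
  26 | --010,1--10
  28 | -1100,1-1--
  29 | 1-1--  (sole → essential)
  31 | -1111,1-1--
Essential prime implicants: -0-01, -00--, -1100, 0-0-1, 1-1--

5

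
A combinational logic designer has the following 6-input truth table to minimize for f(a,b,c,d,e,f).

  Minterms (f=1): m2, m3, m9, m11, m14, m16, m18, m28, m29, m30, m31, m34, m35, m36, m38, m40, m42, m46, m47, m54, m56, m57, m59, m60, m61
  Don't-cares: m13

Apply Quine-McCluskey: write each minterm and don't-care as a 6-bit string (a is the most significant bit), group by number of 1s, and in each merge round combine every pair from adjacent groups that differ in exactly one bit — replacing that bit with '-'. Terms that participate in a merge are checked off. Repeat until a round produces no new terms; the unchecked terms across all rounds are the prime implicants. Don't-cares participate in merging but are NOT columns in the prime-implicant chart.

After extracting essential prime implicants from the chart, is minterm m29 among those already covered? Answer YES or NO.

Round 0: 000010✓ 000011✓ 001001✓ 001011✓ 001101✓ 001110✓ 010000✓ 010010✓ 011100✓ 011101✓ 011110✓ 011111✓ 100010✓ 100011✓ 100100✓ 100110✓ 101000✓ 101010✓ 101110✓ 101111✓ 110110✓ 111000✓ 111001✓ 111011✓ 111100✓ 111101✓
Round 1: -00010✓ -00011✓ -01110 -11100✓ -11101✓ 0-0010 0-1101 0-1110 00-011 00001-✓ 001-01 0010-1 0100-0 0111-0✓ 0111-1✓ 01110-✓ 01111-✓ 1-0110 1-1000 10-010✓ 10-110✓ 100-10✓ 10001-✓ 1001-0 101-10✓ 1010-0 10111- 111-00✓ 111-01✓ 1110-1 11100-✓ 11110-✓
Round 2: -0001- -1110- 0111-- 10--10 111-0-
PIs = {-0001-, -01110, -1110-, 0-0010, 0-1101, 0-1110, 00-011, 001-01, 0010-1, 0100-0, 0111--, 1-0110, 1-1000, 10--10, 1001-0, 1010-0, 10111-, 111-0-, 1110-1}
Coverage chart:
  m2: -0001-,0-0010
  m3: -0001-,00-011
  m9: 001-01,0010-1
  m11: 00-011,0010-1
  m14: -01110,0-1110
  m16: 0100-0 ←essential
  m18: 0-0010,0100-0
  m28: -1110-,0111--
  m29: -1110-,0-1101,0111--
  m30: 0-1110,0111--
  m31: 0111-- ←essential
  m34: -0001-,10--10
  m35: -0001- ←essential
  m36: 1001-0 ←essential
  m38: 1-0110,10--10,1001-0
  m40: 1-1000,1010-0
  m42: 10--10,1010-0
  m46: -01110,10--10,10111-
  m47: 10111- ←essential
  m54: 1-0110 ←essential
  m56: 1-1000,111-0-
  m57: 111-0-,1110-1
  m59: 1110-1 ←essential
  m60: -1110-,111-0-
  m61: -1110-,111-0-
Essential: -0001-, 0100-0, 0111--, 1-0110, 1001-0, 10111-, 1110-1

YES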